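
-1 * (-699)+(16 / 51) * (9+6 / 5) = 3511 / 5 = 702.20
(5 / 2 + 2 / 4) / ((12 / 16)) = 4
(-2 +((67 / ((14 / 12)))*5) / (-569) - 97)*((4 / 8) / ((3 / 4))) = -264218 / 3983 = -66.34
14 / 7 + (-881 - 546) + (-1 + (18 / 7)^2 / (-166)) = -5799704 / 4067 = -1426.04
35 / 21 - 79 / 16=-157 / 48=-3.27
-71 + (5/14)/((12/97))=-11443/168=-68.11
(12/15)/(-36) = -1/45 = -0.02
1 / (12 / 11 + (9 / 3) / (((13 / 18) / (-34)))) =-143 / 20040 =-0.01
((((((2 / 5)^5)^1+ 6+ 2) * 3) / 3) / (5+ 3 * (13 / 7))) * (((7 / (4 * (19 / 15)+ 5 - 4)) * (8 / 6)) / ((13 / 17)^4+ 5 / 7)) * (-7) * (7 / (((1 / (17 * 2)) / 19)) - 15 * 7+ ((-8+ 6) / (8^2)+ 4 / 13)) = -54906280417005423 / 1608928165000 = -34126.00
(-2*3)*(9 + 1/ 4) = -111/ 2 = -55.50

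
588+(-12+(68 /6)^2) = 6340 /9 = 704.44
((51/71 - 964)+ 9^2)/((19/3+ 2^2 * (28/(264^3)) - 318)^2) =-82841739790436352/9120583841328783959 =-0.01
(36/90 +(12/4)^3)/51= 137/255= 0.54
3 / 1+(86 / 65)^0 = 4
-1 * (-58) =58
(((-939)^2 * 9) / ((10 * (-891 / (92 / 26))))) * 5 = -2253287 / 143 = -15757.25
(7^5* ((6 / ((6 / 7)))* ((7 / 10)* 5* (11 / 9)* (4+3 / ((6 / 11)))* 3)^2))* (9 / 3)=251812272481 / 48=5246089010.02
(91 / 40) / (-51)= -0.04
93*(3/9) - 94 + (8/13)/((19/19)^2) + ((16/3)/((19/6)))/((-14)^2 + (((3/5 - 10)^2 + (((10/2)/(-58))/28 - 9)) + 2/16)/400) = -24545215919547/393503970301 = -62.38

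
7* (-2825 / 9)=-19775 / 9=-2197.22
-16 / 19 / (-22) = 8 / 209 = 0.04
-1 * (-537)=537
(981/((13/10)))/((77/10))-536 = -438436/1001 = -438.00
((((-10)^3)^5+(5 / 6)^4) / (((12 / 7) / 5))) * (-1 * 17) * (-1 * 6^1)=-771119999999999628125 / 2592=-297499999999999856.53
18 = 18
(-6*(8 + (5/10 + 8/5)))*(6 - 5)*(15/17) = -909/17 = -53.47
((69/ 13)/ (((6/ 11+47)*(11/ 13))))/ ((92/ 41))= 123/ 2092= 0.06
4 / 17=0.24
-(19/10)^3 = -6859/1000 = -6.86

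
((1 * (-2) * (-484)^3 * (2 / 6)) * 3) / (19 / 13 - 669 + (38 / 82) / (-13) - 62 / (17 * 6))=-3082005930432 / 9081595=-339368.35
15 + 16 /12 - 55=-116 /3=-38.67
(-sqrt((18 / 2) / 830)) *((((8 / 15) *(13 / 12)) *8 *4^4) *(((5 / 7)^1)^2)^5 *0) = 0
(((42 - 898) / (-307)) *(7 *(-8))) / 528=-2996 / 10131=-0.30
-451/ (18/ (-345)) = 51865/ 6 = 8644.17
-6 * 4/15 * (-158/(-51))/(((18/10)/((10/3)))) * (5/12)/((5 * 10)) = -316/4131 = -0.08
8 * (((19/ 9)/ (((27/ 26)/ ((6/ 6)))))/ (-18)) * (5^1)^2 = -49400/ 2187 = -22.59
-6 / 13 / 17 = -6 / 221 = -0.03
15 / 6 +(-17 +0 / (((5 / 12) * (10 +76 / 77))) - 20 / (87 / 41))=-4163 / 174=-23.93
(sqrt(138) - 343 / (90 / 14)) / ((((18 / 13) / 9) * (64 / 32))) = -31213 / 180 + 13 * sqrt(138) / 4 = -135.23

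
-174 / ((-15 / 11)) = 638 / 5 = 127.60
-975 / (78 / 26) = -325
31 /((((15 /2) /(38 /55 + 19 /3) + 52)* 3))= 71858 /369033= 0.19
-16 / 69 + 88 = 6056 / 69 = 87.77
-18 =-18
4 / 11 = 0.36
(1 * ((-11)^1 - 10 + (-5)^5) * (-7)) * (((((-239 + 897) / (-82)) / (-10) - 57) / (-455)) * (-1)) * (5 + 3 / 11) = -14700158 / 1025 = -14341.62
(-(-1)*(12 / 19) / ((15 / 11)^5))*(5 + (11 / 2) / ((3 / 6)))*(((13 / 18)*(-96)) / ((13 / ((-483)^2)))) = -4274793442304 / 1603125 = -2666537.82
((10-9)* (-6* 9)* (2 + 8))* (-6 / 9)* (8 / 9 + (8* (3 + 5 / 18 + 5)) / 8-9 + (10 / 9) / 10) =100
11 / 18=0.61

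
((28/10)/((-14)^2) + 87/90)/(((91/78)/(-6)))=-1236/245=-5.04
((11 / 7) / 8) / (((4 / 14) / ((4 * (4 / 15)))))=11 / 15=0.73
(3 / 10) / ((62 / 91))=273 / 620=0.44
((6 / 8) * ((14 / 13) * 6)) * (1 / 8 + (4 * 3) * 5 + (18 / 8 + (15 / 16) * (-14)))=12411 / 52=238.67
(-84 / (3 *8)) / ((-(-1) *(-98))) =1 / 28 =0.04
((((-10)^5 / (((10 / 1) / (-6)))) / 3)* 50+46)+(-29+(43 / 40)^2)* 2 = 799992249 / 800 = 999990.31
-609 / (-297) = 2.05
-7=-7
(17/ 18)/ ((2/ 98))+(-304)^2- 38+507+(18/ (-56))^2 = 655723825/ 7056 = 92931.38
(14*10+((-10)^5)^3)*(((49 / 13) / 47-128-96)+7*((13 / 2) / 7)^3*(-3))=14414645249997981949665 / 59878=240733579110825043.42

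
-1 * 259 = -259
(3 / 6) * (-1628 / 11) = -74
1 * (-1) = -1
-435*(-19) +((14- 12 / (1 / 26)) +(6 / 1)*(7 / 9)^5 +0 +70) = 158225885 / 19683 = 8038.71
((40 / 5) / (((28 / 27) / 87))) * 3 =2013.43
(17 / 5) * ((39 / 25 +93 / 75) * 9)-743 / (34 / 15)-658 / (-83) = -16521851 / 70550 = -234.19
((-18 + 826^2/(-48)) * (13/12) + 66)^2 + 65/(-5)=4887198641833/20736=235686662.90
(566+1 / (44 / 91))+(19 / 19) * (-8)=24643 / 44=560.07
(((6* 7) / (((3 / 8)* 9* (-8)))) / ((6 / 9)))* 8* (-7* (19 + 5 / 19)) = 47824 / 19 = 2517.05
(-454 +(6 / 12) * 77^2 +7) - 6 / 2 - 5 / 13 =65367 / 26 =2514.12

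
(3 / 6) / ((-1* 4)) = -1 / 8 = -0.12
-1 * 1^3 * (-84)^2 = -7056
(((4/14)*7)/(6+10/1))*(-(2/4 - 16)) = 31/16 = 1.94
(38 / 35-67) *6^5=-17939232 / 35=-512549.49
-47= -47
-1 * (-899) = 899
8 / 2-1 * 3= 1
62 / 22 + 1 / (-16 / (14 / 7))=2.69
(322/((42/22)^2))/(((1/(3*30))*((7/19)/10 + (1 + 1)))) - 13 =10540183/2709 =3890.80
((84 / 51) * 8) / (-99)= -224 / 1683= -0.13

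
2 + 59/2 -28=7/2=3.50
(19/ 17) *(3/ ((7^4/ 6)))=342/ 40817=0.01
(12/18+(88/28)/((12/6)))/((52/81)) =1269/364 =3.49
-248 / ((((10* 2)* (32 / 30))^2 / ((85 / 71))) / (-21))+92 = 3842399 / 36352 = 105.70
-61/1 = -61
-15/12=-5/4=-1.25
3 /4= 0.75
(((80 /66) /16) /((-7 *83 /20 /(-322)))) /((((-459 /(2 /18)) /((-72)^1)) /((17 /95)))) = 3680 /1405107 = 0.00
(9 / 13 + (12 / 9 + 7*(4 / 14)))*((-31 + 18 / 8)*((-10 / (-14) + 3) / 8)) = -18055 / 336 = -53.74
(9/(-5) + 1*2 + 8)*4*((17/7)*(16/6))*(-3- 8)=-245344/105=-2336.61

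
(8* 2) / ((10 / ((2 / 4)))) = 4 / 5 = 0.80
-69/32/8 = -69/256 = -0.27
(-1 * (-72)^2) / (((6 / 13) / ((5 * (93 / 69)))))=-1740960 / 23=-75693.91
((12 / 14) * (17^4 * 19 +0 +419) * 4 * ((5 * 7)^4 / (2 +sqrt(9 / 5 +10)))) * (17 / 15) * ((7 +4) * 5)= -1696869397300000 / 13 +169686939730000 * sqrt(295) / 13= 93661500179159.90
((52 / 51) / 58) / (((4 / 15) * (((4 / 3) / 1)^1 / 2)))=195 / 1972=0.10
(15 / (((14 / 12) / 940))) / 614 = 42300 / 2149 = 19.68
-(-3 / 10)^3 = 27 / 1000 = 0.03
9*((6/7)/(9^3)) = 2/189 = 0.01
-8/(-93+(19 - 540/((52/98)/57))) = 13/94384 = 0.00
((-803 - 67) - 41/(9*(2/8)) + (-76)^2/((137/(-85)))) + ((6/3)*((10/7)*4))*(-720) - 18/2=-109695205/8631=-12709.44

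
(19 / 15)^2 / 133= 19 / 1575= 0.01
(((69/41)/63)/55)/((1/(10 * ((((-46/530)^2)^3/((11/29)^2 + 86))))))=5726916401854/237624647954994238640625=0.00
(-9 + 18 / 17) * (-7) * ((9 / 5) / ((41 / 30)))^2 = 2755620 / 28577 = 96.43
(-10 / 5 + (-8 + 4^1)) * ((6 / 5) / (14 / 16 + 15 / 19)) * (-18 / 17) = 98496 / 21505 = 4.58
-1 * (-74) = 74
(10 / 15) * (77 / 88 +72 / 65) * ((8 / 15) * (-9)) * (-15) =6186 / 65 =95.17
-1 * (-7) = 7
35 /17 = 2.06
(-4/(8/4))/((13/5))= -10/13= -0.77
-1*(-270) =270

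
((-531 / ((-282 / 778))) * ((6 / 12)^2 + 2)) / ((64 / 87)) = 53911899 / 12032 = 4480.71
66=66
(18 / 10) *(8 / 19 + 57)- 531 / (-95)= 2070 / 19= 108.95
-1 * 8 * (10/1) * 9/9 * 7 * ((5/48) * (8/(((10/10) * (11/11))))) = -1400/3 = -466.67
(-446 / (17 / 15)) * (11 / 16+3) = -1451.14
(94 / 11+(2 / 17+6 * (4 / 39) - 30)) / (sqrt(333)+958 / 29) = -1399490468 / 1550275441+127093602 * sqrt(37) / 1550275441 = -0.40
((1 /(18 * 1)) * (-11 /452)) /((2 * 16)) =-11 /260352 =-0.00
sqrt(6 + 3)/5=3/5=0.60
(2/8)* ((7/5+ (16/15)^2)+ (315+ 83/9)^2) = 212873239/8100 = 26280.65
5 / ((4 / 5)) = 25 / 4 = 6.25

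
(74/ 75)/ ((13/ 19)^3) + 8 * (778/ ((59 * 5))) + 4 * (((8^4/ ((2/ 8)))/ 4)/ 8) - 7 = 20077099039/ 9721725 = 2065.18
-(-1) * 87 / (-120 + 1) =-87 / 119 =-0.73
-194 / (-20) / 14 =97 / 140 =0.69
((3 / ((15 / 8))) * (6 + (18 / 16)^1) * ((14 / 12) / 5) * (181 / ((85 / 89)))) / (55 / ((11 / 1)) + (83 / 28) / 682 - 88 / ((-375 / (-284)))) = -61369684068 / 7503988819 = -8.18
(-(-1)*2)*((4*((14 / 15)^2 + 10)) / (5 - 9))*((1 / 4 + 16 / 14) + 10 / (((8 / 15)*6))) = -309419 / 3150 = -98.23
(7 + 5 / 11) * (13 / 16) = 533 / 88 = 6.06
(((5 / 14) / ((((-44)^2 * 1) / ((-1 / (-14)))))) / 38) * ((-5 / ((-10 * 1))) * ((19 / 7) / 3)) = 5 / 31874304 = 0.00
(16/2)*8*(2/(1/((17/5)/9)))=2176/45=48.36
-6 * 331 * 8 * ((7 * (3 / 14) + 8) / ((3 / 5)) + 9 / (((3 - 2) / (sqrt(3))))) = -251560 - 142992 * sqrt(3) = -499229.41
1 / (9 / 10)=10 / 9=1.11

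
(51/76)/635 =51/48260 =0.00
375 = 375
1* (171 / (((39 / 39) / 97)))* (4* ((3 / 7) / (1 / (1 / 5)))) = 199044 / 35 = 5686.97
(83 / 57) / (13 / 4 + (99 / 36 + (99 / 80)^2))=0.19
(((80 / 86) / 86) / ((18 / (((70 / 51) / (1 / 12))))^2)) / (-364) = -14000 / 562682133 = -0.00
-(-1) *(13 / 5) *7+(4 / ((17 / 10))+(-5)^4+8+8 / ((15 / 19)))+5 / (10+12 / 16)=1456484 / 2193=664.15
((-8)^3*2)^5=-1125899906842624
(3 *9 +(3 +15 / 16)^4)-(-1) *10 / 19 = 333581587 / 1245184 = 267.90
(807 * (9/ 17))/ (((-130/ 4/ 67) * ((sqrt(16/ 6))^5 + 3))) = 709493418/ 33792005- 1121174784 * sqrt(6)/ 33792005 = -60.27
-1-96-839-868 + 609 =-1195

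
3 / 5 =0.60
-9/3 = -3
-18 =-18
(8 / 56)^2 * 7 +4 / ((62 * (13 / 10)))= 543 / 2821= 0.19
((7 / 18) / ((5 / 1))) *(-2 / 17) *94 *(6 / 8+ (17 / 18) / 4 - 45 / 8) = 54943 / 13770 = 3.99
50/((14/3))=75/7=10.71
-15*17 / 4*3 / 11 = -765 / 44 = -17.39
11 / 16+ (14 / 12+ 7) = 425 / 48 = 8.85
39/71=0.55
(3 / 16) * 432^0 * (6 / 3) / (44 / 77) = 21 / 32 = 0.66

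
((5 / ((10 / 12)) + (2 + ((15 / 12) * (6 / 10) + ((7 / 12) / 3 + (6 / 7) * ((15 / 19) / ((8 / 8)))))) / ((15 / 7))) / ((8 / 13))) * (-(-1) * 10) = 512837 / 4104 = 124.96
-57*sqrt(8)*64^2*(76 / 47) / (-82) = 17743872*sqrt(2) / 1927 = 13022.12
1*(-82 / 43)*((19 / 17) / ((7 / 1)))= -1558 / 5117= -0.30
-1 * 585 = -585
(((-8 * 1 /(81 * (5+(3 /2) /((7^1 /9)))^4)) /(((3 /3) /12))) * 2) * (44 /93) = -108179456 /222297024591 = -0.00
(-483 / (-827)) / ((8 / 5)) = 2415 / 6616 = 0.37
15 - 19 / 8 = 101 / 8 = 12.62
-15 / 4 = -3.75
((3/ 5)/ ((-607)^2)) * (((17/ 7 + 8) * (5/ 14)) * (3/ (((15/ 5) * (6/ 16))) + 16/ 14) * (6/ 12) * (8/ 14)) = 0.00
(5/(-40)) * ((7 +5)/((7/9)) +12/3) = -17/7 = -2.43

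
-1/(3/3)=-1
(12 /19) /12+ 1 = 20 /19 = 1.05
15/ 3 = 5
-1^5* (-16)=16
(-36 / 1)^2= 1296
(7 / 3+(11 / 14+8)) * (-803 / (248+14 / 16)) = -35.88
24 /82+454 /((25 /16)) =298124 /1025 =290.85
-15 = -15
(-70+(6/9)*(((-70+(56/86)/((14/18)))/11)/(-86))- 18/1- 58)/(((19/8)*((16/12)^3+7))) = -27878112/4250851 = -6.56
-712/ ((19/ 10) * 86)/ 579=-0.01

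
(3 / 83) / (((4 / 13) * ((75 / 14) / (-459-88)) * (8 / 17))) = -846209 / 33200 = -25.49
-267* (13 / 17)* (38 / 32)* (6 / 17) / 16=-197847 / 36992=-5.35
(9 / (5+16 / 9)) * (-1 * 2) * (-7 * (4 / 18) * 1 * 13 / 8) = 819 / 122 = 6.71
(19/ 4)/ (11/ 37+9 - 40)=-703/ 4544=-0.15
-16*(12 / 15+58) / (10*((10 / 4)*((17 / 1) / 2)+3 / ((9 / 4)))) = -28224 / 6775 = -4.17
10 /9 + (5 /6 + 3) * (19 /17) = 1651 /306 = 5.40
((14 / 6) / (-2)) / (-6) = 7 / 36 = 0.19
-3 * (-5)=15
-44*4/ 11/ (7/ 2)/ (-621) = 32/ 4347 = 0.01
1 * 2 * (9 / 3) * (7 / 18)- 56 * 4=-665 / 3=-221.67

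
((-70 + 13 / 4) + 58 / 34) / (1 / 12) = -13269 / 17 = -780.53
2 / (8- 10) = -1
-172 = -172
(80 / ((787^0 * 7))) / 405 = 16 / 567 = 0.03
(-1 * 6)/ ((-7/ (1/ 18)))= 1/ 21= 0.05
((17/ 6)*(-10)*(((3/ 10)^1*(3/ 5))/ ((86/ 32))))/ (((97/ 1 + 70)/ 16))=-6528/ 35905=-0.18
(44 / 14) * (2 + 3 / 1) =15.71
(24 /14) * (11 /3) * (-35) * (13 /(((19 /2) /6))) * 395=-13556400 /19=-713494.74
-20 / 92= -5 / 23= -0.22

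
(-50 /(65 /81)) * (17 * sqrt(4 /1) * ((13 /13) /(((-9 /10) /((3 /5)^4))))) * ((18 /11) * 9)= 16061328 /3575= 4492.68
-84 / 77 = -12 / 11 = -1.09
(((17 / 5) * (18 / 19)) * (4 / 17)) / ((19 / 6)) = 432 / 1805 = 0.24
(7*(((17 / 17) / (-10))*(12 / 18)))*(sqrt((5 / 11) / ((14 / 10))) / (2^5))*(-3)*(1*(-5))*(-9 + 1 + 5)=15*sqrt(77) / 352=0.37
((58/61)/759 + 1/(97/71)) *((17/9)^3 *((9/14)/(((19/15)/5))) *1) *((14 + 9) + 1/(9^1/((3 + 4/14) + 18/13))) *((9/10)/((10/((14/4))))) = 155808359199065/1677227944392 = 92.90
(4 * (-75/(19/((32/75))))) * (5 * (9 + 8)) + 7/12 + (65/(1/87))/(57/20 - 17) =-62697641/64524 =-971.69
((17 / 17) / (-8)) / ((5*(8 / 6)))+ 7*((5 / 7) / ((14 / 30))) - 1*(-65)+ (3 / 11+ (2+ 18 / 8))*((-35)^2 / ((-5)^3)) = 386513 / 12320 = 31.37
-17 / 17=-1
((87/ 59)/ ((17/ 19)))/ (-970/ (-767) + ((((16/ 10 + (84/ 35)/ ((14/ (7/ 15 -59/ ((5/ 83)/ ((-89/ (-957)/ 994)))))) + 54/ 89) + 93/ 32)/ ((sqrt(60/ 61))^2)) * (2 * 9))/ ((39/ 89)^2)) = 7440736270968000/ 2233364067012663059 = 0.00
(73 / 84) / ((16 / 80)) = 365 / 84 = 4.35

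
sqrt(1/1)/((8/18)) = 9/4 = 2.25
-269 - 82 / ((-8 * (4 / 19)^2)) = -2415 / 64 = -37.73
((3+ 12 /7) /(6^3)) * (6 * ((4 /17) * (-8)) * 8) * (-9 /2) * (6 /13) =6336 /1547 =4.10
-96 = -96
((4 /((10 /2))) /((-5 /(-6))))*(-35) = -168 /5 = -33.60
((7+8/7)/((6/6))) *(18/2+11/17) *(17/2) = 4674/7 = 667.71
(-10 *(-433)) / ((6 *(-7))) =-2165 / 21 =-103.10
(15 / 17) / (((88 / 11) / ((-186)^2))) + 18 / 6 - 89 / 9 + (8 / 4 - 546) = 999043 / 306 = 3264.85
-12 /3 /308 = -1 /77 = -0.01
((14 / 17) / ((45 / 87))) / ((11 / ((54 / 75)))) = 2436 / 23375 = 0.10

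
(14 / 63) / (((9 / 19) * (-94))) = -19 / 3807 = -0.00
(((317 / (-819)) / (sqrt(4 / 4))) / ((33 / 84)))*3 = -1268 / 429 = -2.96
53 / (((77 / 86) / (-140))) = -91160 / 11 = -8287.27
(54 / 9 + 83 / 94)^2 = 418609 / 8836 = 47.38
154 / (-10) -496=-2557 / 5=-511.40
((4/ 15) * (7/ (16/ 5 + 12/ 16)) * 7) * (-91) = -301.03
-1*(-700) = 700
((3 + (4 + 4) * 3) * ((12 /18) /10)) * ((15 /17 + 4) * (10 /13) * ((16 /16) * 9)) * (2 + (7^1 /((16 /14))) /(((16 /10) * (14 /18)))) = 2978289 /7072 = 421.14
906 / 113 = 8.02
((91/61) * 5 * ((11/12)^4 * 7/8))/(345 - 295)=9326317/101191680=0.09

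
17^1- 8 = 9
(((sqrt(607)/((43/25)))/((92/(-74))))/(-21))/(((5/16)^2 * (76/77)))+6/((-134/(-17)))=51/67+13024 * sqrt(607)/56373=6.45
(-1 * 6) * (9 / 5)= -54 / 5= -10.80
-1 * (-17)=17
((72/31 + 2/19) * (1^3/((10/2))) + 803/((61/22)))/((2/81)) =422120160/35929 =11748.73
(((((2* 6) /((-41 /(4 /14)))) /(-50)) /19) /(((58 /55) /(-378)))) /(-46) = 1782 /2597965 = 0.00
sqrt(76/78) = sqrt(1482)/39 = 0.99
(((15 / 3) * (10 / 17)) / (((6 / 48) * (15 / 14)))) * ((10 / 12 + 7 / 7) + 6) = 26320 / 153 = 172.03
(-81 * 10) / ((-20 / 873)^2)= -61732449 / 40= -1543311.22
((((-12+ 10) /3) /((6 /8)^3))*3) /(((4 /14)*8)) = -56 /27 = -2.07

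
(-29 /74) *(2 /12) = -29 /444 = -0.07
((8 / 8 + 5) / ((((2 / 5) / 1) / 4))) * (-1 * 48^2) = -138240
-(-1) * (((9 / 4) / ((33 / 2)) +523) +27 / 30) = 28822 / 55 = 524.04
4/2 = 2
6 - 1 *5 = 1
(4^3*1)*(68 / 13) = 4352 / 13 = 334.77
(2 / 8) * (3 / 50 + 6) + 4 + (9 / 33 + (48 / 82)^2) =22671373 / 3698200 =6.13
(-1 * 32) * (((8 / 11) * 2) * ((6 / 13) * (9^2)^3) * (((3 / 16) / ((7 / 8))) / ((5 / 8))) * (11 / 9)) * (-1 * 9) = 19591041024 / 455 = 43057233.02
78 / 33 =26 / 11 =2.36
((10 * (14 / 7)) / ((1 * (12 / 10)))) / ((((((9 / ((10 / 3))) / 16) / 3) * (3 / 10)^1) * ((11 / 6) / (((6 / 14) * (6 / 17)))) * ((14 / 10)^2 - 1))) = 1000000 / 11781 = 84.88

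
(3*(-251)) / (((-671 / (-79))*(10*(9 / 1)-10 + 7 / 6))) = -356922 / 326777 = -1.09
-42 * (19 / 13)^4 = -5473482 / 28561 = -191.64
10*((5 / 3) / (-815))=-10 / 489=-0.02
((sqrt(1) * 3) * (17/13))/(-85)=-3/65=-0.05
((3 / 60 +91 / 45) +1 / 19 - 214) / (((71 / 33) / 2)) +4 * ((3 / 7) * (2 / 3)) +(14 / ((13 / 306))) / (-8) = -436415264 / 1841385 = -237.00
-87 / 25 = -3.48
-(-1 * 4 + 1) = 3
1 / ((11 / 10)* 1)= 10 / 11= 0.91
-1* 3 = -3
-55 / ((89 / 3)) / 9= -55 / 267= -0.21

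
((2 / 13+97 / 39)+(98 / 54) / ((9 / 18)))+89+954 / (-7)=-100774 / 2457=-41.02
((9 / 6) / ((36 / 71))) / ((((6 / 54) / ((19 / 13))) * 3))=1349 / 104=12.97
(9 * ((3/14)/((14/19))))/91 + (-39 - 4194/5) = -877.77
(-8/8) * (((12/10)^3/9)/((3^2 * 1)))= -8/375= -0.02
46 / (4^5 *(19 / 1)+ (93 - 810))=46 / 18739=0.00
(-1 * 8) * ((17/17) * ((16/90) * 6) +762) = -91568/15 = -6104.53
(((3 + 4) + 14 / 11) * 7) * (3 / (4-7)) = -637 / 11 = -57.91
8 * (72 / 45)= 64 / 5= 12.80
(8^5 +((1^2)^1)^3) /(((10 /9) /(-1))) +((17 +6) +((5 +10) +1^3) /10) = -58935 /2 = -29467.50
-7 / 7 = -1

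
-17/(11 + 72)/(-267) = 17/22161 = 0.00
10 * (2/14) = 10/7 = 1.43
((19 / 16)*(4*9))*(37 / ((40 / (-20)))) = -6327 / 8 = -790.88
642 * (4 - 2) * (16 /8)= 2568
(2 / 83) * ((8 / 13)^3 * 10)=10240 / 182351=0.06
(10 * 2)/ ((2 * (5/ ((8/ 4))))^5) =4/ 625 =0.01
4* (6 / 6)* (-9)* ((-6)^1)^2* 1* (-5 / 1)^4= -810000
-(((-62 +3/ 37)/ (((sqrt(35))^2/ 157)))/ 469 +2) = -855023/ 607355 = -1.41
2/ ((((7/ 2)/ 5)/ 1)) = 20/ 7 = 2.86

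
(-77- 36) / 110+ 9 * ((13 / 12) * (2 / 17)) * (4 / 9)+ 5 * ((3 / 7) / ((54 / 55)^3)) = 600035017 / 343533960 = 1.75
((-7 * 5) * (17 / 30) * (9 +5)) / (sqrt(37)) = -833 * sqrt(37) / 111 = -45.65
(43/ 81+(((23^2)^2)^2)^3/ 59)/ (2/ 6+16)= 5557187411959522874286203758912694/ 11151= 498357762708234496842095200000.00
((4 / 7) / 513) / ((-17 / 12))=-16 / 20349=-0.00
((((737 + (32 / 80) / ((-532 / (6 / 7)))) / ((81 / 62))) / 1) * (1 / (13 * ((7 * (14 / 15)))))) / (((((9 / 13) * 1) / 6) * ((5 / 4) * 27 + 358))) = 850821536 / 5790282813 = 0.15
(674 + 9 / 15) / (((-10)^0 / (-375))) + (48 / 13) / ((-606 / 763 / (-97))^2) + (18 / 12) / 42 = -197901.15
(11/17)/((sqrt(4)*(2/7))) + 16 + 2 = 1301/68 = 19.13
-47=-47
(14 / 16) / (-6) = -7 / 48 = -0.15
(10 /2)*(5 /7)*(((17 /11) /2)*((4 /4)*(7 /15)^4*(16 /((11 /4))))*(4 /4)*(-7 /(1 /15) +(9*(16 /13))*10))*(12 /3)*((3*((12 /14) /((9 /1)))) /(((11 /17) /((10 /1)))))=36252160 /467181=77.60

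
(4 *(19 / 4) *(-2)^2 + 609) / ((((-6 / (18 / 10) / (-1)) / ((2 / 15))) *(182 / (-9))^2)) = 11097 / 165620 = 0.07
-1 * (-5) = 5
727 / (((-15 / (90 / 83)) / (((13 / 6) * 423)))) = -3997773 / 83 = -48165.94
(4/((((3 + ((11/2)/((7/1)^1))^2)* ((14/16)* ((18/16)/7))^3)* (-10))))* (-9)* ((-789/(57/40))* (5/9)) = -1081039912960/9820359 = -110081.51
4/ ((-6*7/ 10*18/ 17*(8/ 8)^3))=-170/ 189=-0.90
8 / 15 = 0.53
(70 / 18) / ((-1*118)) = -35 / 1062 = -0.03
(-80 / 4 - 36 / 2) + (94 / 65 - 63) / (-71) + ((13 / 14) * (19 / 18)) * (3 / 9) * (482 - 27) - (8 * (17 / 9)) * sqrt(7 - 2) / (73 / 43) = 55585973 / 498420 - 5848 * sqrt(5) / 657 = 91.62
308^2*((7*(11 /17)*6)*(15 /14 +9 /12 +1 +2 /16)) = 129133620 /17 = 7596095.29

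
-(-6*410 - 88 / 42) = 2462.10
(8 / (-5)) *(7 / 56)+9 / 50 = -1 / 50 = -0.02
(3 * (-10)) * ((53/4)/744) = -265/496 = -0.53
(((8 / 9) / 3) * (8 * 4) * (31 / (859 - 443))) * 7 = 1736 / 351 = 4.95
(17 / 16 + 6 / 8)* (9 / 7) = 261 / 112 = 2.33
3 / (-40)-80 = -3203 / 40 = -80.08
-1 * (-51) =51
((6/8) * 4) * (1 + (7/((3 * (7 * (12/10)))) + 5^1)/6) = 203/36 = 5.64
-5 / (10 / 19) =-19 / 2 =-9.50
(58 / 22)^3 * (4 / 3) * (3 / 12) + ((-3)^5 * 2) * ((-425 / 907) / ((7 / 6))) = 5103370661 / 25351557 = 201.30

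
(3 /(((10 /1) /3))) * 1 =0.90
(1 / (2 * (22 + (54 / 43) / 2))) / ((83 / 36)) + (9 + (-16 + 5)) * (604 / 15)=-97545262 / 1211385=-80.52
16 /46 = 8 /23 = 0.35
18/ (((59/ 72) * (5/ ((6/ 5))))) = 7776/ 1475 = 5.27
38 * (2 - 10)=-304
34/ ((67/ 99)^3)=32990166/ 300763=109.69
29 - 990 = -961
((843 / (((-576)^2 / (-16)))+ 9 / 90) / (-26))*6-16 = -2398211 / 149760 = -16.01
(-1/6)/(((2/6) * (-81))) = 1/162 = 0.01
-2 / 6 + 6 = 17 / 3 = 5.67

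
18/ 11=1.64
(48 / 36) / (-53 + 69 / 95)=-190 / 7449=-0.03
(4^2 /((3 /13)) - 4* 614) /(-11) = 7160 /33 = 216.97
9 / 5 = 1.80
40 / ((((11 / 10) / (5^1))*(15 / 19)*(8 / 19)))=18050 / 33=546.97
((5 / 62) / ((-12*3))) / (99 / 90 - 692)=25 / 7710444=0.00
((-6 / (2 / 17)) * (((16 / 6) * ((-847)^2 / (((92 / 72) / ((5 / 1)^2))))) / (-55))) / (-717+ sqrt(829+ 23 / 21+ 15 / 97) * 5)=-582955954008120 / 11556566407-1995701400 * sqrt(3445013103) / 11556566407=-60579.60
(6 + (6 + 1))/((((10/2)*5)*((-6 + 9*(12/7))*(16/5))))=0.02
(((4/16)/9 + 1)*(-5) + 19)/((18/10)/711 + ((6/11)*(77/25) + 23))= 985525/1754928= 0.56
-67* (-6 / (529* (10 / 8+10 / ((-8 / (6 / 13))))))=20904 / 18515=1.13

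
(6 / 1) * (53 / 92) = 159 / 46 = 3.46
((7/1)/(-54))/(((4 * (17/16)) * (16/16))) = -14/459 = -0.03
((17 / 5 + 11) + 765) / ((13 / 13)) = 779.40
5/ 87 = 0.06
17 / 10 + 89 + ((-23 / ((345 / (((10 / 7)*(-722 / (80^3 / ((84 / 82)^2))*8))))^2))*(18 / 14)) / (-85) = 8016955230129892007 / 88389804080000000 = 90.70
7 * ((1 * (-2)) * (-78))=1092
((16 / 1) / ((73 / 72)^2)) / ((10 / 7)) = 290304 / 26645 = 10.90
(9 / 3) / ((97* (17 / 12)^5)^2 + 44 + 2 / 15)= 928760463360 / 94856096144995301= 0.00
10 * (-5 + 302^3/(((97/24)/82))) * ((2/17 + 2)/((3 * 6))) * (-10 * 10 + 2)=-106243407315640/1649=-64428991701.42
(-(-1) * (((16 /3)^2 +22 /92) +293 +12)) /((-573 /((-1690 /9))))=116732525 /1067499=109.35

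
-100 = -100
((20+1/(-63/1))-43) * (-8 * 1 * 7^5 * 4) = 12378488.89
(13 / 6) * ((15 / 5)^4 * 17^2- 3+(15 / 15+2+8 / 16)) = 608647 / 12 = 50720.58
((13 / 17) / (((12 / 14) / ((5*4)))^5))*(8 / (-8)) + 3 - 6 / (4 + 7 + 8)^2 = -7887520650913 / 1491291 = -5289055.36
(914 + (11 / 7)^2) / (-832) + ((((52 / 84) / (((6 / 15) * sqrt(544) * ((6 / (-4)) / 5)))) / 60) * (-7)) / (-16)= -44907 / 40768 - 65 * sqrt(34) / 235008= -1.10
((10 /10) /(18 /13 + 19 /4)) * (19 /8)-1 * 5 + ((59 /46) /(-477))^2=-708454571687 /153582985116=-4.61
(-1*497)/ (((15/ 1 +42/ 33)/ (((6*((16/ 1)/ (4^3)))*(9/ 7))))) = -21087/ 358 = -58.90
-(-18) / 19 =18 / 19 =0.95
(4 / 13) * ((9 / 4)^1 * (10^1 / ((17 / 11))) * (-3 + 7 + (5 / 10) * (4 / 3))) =4620 / 221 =20.90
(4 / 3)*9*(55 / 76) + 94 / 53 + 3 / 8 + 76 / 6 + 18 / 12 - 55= -725053 / 24168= -30.00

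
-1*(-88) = 88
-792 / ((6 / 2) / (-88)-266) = 2.98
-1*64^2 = -4096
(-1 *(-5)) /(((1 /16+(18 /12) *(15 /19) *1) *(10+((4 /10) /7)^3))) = 32585000 /81249641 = 0.40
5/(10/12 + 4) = 1.03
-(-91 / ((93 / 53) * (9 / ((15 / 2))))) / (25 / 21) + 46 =76541 / 930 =82.30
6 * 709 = 4254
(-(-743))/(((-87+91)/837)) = 621891/4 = 155472.75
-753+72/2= -717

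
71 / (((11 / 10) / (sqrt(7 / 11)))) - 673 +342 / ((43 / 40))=-15259 / 43 +710 *sqrt(77) / 121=-303.37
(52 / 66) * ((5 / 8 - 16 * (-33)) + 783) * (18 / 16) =409227 / 352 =1162.58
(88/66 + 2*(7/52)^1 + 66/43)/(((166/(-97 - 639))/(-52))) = 7744928/10707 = 723.35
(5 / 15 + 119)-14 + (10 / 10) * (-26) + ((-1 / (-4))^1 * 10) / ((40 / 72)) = 503 / 6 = 83.83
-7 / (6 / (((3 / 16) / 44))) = -7 / 1408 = -0.00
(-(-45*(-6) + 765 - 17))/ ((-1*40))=509/ 20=25.45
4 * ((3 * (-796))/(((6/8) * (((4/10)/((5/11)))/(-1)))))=159200/11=14472.73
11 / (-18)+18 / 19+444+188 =216259 / 342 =632.34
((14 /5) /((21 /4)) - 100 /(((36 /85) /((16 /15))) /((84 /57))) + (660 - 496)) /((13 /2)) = -1059944 /33345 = -31.79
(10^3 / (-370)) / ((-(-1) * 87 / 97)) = -3.01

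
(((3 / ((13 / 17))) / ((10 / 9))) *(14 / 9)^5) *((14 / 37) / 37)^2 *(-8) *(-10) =14336236544 / 53284271391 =0.27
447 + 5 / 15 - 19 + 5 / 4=5155 / 12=429.58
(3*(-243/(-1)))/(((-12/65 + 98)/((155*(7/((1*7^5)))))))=7344675/15265558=0.48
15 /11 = 1.36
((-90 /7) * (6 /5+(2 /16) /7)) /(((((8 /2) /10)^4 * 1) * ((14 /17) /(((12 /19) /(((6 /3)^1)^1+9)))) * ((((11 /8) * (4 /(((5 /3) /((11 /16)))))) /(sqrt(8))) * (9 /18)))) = -59287500 * sqrt(2) /788557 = -106.33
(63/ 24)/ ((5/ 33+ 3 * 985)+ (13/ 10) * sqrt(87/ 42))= 11826738000/ 13314205222811- 1486485 * sqrt(406)/ 53256820891244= 0.00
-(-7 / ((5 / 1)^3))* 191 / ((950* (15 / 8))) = 5348 / 890625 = 0.01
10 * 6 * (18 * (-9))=-9720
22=22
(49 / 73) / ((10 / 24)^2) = 7056 / 1825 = 3.87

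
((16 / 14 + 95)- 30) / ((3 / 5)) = 110.24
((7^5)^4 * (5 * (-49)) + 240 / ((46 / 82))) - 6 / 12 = -899258841174087231613 / 46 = -19549105242914939817.67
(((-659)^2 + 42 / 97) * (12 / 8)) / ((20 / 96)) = 1516510764 / 485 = 3126826.32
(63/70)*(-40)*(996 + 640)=-58896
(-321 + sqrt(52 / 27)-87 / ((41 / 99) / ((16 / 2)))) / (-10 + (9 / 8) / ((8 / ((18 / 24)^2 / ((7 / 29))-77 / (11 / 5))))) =588241920 / 4289051-14336 * sqrt(39) / 941499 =137.05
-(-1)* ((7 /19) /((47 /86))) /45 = 602 /40185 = 0.01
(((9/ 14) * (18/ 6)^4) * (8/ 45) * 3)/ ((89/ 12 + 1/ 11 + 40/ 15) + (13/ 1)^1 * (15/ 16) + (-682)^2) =513216/ 8595904765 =0.00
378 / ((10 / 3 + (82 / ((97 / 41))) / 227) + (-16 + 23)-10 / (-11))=274665006 / 8279995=33.17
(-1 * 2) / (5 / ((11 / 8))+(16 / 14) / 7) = -539 / 1024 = -0.53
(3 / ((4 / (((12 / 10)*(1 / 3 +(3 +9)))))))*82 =4551 / 5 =910.20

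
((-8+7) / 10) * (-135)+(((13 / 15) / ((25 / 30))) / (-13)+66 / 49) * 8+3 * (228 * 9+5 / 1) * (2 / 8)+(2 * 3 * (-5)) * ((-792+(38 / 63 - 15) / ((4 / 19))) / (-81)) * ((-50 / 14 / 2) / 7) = 6866609857 / 4167450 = 1647.68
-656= -656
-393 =-393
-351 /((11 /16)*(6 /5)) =-4680 /11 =-425.45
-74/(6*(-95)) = 37/285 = 0.13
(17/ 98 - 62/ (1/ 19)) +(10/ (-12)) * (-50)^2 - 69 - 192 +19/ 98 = -517729/ 147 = -3521.97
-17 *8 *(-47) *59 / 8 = 47141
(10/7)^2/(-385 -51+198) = -50/5831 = -0.01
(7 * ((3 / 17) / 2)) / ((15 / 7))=49 / 170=0.29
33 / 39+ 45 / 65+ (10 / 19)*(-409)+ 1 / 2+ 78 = -66801 / 494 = -135.22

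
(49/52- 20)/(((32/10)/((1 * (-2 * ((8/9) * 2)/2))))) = 4955/468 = 10.59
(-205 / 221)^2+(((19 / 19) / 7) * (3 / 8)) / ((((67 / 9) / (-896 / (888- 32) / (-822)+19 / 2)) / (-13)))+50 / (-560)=-632274319305 / 5372565483376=-0.12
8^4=4096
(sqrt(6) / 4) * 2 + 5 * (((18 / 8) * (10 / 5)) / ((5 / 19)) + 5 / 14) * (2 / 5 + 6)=sqrt(6) / 2 + 19552 / 35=559.85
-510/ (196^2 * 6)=-85/ 38416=-0.00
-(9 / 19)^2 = -81 / 361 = -0.22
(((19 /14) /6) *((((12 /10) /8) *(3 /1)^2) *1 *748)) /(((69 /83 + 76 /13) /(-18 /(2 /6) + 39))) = -9409959 /18340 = -513.08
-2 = -2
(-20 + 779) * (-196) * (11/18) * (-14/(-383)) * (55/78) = -105002590/44811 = -2343.23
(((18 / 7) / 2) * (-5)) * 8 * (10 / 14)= -1800 / 49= -36.73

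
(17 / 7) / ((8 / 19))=323 / 56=5.77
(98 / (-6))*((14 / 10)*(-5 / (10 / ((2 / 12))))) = 343 / 180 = 1.91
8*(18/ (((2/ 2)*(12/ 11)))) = 132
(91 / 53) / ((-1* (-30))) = 91 / 1590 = 0.06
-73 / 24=-3.04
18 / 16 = 9 / 8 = 1.12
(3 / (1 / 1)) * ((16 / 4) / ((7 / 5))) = 8.57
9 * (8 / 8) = 9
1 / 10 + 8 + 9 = 171 / 10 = 17.10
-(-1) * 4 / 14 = 2 / 7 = 0.29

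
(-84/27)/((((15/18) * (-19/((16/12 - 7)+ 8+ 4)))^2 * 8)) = -14/225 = -0.06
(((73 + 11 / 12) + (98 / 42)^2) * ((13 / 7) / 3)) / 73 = 37141 / 55188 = 0.67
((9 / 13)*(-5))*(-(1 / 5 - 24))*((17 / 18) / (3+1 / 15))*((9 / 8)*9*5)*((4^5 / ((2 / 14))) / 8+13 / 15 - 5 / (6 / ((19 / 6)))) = -43959253905 / 38272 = -1148600.91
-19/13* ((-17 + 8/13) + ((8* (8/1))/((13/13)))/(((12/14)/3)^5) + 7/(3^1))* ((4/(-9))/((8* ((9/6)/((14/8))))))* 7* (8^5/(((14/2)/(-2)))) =-2855451590656/13689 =-208594608.13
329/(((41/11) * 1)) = 3619/41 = 88.27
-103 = -103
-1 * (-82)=82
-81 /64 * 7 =-567 /64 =-8.86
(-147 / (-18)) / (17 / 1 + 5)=49 / 132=0.37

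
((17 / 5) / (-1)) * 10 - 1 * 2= -36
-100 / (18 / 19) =-950 / 9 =-105.56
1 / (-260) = -0.00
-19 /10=-1.90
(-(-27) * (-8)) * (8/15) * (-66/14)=19008/35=543.09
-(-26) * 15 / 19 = 390 / 19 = 20.53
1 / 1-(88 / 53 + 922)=-48901 / 53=-922.66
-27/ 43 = -0.63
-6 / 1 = -6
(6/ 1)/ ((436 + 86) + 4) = 3/ 263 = 0.01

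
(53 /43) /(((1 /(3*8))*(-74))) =-0.40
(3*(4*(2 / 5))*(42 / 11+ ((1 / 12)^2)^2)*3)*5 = 870923 / 3168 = 274.91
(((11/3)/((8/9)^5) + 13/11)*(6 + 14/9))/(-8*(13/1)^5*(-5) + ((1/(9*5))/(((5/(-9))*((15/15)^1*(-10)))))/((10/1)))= 29831036875/7528039833802752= 0.00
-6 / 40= -3 / 20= -0.15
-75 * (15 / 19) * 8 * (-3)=27000 / 19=1421.05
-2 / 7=-0.29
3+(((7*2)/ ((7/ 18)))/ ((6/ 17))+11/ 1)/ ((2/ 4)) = 229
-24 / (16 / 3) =-9 / 2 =-4.50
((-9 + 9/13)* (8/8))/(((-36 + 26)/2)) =108/65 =1.66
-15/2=-7.50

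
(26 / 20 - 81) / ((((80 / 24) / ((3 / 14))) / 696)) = -624051 / 175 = -3566.01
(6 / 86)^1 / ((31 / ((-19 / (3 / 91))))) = -1729 / 1333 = -1.30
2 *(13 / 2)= 13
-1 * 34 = -34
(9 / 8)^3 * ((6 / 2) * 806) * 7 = 6169527 / 256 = 24099.71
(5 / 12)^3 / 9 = 125 / 15552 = 0.01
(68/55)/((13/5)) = 68/143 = 0.48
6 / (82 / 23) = 69 / 41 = 1.68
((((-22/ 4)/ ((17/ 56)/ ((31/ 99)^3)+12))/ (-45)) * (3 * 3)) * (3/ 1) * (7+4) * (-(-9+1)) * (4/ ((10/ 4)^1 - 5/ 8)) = 28.30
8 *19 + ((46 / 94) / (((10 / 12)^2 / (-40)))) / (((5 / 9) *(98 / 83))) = 6277336 / 57575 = 109.03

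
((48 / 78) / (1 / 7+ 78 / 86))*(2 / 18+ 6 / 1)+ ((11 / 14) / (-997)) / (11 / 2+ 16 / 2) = 693212773 / 193520691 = 3.58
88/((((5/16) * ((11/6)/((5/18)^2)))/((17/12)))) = 16.79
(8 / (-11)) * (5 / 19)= -40 / 209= -0.19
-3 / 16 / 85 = -3 / 1360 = -0.00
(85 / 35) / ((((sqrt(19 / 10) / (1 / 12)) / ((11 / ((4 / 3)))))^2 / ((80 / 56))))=51425 / 59584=0.86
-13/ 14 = -0.93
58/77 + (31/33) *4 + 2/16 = 4.64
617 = 617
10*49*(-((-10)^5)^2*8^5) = -160563200000000000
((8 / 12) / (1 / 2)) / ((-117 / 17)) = -68 / 351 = -0.19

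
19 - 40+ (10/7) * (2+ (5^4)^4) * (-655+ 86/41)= -40846252441947657/287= -142321437079956.99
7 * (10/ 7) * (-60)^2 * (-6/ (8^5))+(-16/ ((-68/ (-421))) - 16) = -121.65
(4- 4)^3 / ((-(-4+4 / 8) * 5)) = 0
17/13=1.31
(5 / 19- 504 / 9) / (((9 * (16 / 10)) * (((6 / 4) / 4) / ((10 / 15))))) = -3530 / 513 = -6.88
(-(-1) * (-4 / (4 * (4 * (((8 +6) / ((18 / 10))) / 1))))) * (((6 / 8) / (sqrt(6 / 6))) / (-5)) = 27 / 5600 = 0.00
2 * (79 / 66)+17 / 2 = 719 / 66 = 10.89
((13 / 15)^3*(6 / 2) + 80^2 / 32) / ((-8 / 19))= -4316743 / 9000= -479.64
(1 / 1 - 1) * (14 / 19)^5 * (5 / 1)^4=0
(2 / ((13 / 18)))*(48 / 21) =576 / 91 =6.33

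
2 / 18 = 1 / 9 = 0.11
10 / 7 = 1.43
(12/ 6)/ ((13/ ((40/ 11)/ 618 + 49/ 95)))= 336902/ 4197765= 0.08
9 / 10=0.90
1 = 1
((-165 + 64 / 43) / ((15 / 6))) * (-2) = 28124 / 215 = 130.81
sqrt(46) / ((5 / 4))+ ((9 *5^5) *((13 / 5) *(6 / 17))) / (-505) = -87750 / 1717+ 4 *sqrt(46) / 5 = -45.68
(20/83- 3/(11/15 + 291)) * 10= 418925/181604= 2.31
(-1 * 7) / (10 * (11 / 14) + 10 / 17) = -833 / 1005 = -0.83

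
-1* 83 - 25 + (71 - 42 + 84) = 5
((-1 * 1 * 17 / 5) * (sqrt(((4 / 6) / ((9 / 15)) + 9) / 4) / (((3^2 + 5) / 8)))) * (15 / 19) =-2.44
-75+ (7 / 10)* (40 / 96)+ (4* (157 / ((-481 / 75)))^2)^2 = 5746159.73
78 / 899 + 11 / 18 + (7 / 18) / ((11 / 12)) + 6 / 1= 1267751 / 178002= 7.12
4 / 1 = 4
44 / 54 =22 / 27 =0.81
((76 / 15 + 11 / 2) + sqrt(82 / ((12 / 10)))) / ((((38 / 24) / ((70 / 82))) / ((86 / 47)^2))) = 1035440* sqrt(615) / 1720811 + 32823448 / 1720811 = 34.00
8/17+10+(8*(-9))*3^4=-98966/17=-5821.53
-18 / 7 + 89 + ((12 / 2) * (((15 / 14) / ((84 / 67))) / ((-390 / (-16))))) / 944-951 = -259945437 / 300664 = -864.57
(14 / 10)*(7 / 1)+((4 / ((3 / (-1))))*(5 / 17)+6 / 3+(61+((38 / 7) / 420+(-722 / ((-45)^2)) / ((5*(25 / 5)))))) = 72.41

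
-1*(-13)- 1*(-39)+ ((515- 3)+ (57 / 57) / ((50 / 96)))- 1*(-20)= 14648 / 25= 585.92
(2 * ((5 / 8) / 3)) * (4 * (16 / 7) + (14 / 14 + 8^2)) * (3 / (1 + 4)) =519 / 28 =18.54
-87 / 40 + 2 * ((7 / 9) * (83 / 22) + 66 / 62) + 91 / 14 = 1512737 / 122760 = 12.32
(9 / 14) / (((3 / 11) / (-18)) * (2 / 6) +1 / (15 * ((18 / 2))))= 13365 / 49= 272.76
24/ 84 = 2/ 7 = 0.29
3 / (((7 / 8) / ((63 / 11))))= 216 / 11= 19.64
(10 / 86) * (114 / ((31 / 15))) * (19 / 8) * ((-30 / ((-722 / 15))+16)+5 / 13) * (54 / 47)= 242447175 / 814463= 297.68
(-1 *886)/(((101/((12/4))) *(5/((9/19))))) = -23922/9595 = -2.49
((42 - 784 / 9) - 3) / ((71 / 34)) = -14722 / 639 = -23.04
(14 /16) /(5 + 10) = 7 /120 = 0.06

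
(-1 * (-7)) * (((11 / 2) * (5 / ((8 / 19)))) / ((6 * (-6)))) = -7315 / 576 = -12.70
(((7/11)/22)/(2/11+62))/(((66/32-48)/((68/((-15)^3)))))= 136/666579375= 0.00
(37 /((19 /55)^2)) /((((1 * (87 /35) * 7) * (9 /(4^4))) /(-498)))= -23781824000 /94221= -252404.71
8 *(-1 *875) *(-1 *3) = 21000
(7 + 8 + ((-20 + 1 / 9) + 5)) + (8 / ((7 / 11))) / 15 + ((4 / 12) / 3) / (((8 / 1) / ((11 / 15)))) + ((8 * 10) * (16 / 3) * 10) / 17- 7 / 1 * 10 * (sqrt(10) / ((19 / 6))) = 32379301 / 128520- 420 * sqrt(10) / 19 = 182.04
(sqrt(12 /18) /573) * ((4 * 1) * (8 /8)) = 4 * sqrt(6) /1719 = 0.01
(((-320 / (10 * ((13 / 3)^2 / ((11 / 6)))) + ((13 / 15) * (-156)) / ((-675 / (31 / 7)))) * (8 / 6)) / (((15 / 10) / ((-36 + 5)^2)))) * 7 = -68672567968 / 5133375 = -13377.66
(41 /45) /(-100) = -41 /4500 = -0.01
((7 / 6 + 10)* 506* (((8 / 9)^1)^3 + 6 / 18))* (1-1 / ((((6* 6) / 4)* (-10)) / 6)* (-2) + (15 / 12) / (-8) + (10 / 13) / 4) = 5282.61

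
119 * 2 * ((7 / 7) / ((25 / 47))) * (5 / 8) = 5593 / 20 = 279.65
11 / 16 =0.69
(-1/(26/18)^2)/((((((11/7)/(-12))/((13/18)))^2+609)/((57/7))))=-43092/6724535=-0.01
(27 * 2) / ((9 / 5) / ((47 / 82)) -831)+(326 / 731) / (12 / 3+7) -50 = -26085413106 / 521450809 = -50.02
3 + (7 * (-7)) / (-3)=19.33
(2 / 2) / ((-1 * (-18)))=1 / 18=0.06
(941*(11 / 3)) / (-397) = -10351 / 1191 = -8.69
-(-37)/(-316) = -37/316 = -0.12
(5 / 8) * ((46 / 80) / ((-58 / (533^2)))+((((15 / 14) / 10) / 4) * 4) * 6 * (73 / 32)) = -182858051 / 103936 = -1759.33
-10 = -10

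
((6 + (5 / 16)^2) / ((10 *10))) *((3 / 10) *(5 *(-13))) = -60879 / 51200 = -1.19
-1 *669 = -669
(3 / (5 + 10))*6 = 6 / 5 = 1.20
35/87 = 0.40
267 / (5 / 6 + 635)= 1602 / 3815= 0.42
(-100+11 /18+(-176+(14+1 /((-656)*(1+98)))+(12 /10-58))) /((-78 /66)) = 34440767 /127920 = 269.24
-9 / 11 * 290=-2610 / 11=-237.27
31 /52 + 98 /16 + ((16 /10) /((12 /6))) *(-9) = -249 /520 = -0.48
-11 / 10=-1.10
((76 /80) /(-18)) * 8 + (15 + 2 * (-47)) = -3574 /45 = -79.42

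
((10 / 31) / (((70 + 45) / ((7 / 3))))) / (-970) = -7 / 1037415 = -0.00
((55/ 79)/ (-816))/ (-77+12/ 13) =715/ 63754896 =0.00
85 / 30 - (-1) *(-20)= -17.17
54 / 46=27 / 23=1.17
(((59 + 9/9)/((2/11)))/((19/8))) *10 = 26400/19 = 1389.47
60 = 60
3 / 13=0.23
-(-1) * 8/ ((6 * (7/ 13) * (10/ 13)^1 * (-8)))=-169/ 420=-0.40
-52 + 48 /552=-1194 /23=-51.91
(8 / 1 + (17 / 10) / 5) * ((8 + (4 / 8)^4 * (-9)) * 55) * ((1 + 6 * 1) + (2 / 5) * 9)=28930209 / 800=36162.76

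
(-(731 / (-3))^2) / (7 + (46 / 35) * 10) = -3740527 / 1269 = -2947.62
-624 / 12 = -52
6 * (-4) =-24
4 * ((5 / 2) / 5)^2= 1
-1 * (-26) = 26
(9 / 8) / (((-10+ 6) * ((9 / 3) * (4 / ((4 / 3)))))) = -1 / 32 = -0.03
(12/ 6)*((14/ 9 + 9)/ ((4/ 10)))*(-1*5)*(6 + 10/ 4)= -40375/ 18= -2243.06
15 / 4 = 3.75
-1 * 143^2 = -20449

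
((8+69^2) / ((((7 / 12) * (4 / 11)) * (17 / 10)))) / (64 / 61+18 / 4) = 2383.23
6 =6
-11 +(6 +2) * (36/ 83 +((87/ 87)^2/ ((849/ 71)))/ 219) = -7.53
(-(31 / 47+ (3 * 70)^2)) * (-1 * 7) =14509117 / 47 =308704.62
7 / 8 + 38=311 / 8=38.88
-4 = -4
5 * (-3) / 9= -5 / 3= -1.67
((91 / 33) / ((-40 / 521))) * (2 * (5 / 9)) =-47411 / 1188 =-39.91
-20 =-20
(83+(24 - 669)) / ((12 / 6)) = -281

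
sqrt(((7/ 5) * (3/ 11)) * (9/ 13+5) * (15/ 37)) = 3 * sqrt(2002)/ 143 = 0.94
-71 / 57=-1.25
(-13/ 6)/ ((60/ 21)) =-91/ 120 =-0.76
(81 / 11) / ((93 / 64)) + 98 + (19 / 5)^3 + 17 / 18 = 121903667 / 767250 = 158.88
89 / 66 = 1.35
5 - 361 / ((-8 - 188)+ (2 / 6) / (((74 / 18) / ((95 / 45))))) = 148756 / 21737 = 6.84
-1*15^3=-3375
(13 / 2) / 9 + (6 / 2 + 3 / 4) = 161 / 36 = 4.47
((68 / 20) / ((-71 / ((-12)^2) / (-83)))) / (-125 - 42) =-203184 / 59285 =-3.43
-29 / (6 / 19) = -551 / 6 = -91.83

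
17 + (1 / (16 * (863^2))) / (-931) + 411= 4748265822271 / 11094079024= 428.00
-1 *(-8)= 8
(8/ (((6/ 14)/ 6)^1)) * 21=2352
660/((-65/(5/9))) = -220/39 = -5.64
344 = 344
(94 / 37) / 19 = 94 / 703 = 0.13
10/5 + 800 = 802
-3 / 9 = -0.33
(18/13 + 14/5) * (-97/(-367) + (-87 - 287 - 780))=-115170512/23855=-4827.94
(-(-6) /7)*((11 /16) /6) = 11 /112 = 0.10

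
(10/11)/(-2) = -5/11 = -0.45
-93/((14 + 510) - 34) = -93/490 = -0.19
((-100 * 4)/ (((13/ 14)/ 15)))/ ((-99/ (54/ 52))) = 126000/ 1859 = 67.78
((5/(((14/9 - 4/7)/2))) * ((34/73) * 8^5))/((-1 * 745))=-70189056/337187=-208.16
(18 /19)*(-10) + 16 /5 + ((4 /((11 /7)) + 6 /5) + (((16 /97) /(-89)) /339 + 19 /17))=-73337627873 /51990818055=-1.41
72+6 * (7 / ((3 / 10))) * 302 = 42352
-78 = -78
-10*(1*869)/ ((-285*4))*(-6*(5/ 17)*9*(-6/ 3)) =78210/ 323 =242.14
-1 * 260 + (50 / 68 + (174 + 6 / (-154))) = -223325 / 2618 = -85.30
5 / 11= 0.45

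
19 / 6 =3.17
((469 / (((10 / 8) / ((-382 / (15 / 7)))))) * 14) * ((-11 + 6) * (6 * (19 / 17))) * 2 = 5337475136 / 85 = 62793825.13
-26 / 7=-3.71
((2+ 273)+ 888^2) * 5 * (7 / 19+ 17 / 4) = 1384377345 / 76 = 18215491.38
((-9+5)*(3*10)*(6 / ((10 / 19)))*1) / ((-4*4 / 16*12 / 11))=1254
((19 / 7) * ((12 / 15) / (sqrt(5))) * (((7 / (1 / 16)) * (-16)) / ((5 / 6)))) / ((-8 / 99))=1444608 * sqrt(5) / 125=25841.93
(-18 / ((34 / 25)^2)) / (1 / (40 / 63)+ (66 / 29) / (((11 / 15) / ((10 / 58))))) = -10512500 / 2279343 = -4.61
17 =17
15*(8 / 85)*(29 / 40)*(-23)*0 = 0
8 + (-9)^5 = -59041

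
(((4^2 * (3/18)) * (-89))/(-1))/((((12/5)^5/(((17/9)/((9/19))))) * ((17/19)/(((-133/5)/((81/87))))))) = -77450970625/204073344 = -379.53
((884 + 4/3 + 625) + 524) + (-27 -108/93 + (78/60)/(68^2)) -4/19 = 163899275131/81706080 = 2005.96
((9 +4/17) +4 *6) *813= 459345/17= 27020.29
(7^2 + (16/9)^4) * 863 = 334002575/6561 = 50907.27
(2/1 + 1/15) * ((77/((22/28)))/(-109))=-3038/1635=-1.86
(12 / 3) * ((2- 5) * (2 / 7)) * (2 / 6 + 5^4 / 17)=-15136 / 119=-127.19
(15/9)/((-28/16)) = -20/21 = -0.95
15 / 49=0.31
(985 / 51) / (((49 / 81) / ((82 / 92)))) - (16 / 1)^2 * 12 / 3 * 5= -195097765 / 38318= -5091.54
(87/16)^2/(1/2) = 7569/128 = 59.13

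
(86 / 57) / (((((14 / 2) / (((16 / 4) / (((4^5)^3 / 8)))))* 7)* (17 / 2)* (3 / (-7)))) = -43 / 170699784192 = -0.00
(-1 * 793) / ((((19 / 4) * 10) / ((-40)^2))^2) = -324812800 / 361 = -899758.45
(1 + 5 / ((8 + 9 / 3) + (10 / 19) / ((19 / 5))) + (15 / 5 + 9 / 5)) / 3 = 41878 / 20105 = 2.08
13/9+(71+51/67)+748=495187/603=821.21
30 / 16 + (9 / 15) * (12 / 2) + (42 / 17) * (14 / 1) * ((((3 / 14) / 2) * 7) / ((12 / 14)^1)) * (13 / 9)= 100349 / 2040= 49.19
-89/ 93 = -0.96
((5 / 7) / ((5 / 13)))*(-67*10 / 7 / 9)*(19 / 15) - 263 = -381047 / 1323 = -288.02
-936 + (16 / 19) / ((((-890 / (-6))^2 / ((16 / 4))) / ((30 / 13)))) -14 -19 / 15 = -5583420527 / 5869461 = -951.27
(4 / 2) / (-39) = -2 / 39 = -0.05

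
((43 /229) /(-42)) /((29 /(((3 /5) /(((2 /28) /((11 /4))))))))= -473 /132820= -0.00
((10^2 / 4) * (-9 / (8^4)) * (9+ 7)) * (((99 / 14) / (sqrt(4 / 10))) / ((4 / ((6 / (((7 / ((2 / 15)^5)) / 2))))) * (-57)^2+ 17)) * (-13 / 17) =289575 * sqrt(10) / 21921979771552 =0.00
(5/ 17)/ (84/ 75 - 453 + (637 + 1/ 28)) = 3500/ 2203353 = 0.00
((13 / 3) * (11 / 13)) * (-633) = -2321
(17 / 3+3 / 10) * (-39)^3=-3539367 / 10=-353936.70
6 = 6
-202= -202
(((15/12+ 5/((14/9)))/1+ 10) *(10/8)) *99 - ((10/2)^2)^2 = 130475/112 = 1164.96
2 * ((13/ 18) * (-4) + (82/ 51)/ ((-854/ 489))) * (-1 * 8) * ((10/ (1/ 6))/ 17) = 79641920/ 370209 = 215.13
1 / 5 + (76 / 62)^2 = 8181 / 4805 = 1.70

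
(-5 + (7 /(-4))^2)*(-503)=15593 /16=974.56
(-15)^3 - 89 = -3464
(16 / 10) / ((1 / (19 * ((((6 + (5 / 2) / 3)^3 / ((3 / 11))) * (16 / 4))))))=57617956 / 405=142266.56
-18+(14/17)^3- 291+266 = -208515/4913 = -42.44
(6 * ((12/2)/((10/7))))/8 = 63/20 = 3.15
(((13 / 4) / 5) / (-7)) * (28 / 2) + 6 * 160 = 9587 / 10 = 958.70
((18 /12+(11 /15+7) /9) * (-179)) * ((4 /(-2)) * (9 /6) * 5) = 114023 /18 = 6334.61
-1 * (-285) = 285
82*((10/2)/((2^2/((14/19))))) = 1435/19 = 75.53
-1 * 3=-3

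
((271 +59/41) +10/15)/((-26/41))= -1292/3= -430.67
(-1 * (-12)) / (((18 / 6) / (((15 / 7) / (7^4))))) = 60 / 16807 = 0.00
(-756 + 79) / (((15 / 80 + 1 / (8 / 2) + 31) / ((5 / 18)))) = -27080 / 4527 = -5.98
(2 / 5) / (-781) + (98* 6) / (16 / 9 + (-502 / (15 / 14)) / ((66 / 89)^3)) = -2477964923186 / 4829367752165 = -0.51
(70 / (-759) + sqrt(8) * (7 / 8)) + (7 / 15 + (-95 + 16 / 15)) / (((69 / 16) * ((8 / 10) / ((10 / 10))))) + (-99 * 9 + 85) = -1897160 / 2277 + 7 * sqrt(2) / 4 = -830.71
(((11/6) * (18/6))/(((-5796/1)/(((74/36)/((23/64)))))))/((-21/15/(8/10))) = 6512/2099601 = 0.00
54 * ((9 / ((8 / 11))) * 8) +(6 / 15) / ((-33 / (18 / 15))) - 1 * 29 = 1462171 / 275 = 5316.99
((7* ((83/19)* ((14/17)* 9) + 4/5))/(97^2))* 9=3375666/15195535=0.22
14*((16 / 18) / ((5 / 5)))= 112 / 9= 12.44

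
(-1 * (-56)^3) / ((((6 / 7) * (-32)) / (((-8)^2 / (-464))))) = 76832 / 87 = 883.13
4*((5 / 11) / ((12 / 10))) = 50 / 33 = 1.52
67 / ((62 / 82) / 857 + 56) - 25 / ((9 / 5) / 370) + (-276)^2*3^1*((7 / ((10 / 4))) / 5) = 18128150741903 / 147577725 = 122837.99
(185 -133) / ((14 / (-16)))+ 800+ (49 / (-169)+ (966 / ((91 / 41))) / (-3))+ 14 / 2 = 712408 / 1183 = 602.20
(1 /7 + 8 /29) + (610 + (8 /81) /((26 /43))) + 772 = 295539359 /213759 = 1382.58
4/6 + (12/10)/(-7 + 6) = -8/15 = -0.53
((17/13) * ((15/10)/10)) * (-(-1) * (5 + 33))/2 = 969/260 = 3.73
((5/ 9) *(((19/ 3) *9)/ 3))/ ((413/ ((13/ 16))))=1235/ 59472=0.02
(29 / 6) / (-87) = -1 / 18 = -0.06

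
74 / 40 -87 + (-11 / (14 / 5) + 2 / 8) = -88.83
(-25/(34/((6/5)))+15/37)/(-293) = 300/184297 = 0.00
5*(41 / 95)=2.16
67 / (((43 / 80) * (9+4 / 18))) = 48240 / 3569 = 13.52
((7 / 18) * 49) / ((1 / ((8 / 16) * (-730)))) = -125195 / 18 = -6955.28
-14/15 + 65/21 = 227/105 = 2.16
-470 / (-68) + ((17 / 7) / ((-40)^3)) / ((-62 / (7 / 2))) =932480289 / 134912000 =6.91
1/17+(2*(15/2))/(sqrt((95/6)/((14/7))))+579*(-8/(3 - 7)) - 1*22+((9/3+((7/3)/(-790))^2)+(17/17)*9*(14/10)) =6*sqrt(285)/19+109968792413/95487300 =1156.99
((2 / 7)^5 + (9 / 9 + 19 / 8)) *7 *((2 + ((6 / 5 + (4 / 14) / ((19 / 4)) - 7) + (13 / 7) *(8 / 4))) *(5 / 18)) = -7718765 / 45983952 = -0.17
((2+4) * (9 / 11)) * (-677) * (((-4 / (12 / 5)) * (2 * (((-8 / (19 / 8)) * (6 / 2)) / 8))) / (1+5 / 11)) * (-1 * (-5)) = -913950 / 19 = -48102.63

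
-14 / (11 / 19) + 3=-233 / 11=-21.18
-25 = -25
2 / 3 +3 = 11 / 3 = 3.67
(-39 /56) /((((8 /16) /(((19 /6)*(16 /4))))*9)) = -247 /126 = -1.96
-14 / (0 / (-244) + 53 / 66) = -924 / 53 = -17.43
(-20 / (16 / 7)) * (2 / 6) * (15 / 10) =-35 / 8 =-4.38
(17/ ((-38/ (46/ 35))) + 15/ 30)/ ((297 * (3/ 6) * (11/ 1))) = -0.00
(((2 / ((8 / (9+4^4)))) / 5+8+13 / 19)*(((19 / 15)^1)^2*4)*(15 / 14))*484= 7664866 / 105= 72998.72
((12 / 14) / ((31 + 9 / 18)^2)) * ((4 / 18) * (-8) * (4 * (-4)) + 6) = 2480 / 83349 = 0.03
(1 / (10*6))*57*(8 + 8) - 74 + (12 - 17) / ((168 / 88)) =-6449 / 105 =-61.42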